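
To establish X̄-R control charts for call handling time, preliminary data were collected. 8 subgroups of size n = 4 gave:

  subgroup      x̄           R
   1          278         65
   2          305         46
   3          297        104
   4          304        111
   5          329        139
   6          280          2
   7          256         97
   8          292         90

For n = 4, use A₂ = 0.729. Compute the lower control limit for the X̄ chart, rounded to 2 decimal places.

X̄̄ = (278 + 305 + 297 + 304 + 329 + 280 + 256 + 292) / 8 = 2341.0000 / 8 = 292.6250
R̄ = (65 + 46 + 104 + 111 + 139 + 2 + 97 + 90) / 8 = 654.0000 / 8 = 81.7500
LCL = X̄̄ − A₂·R̄ = 292.6250 − 0.729 × 81.7500 = 233.0292

233.03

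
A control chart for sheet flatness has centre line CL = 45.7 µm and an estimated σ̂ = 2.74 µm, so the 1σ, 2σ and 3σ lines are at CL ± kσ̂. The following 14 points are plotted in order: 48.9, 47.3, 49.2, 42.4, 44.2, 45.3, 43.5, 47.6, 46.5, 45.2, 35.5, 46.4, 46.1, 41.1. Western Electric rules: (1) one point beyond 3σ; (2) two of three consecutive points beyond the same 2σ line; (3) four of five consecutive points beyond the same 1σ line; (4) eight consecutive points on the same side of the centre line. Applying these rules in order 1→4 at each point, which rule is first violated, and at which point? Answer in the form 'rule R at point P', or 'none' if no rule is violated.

Zone of each point (C = within 1σ̂, B = 1σ̂–2σ̂, A = 2σ̂–3σ̂, * = beyond 3σ̂; sign = side of CL): 1:+B, 2:+C, 3:+B, 4:-B, 5:-C, 6:-C, 7:-C, 8:+C, 9:+C, 10:-C, 11:-*, 12:+C, 13:+C, 14:-B
Rule 1 (one point beyond the 3σ limits) is satisfied at point 11.

rule 1 at point 11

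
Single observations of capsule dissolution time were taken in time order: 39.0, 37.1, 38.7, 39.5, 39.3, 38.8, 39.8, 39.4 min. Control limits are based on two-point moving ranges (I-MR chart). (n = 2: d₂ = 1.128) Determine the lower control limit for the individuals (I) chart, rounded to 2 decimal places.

X̄ = (39.0 + 37.1 + 38.7 + 39.5 + 39.3 + 38.8 + 39.8 + 39.4) / 8 = 38.9500
Moving ranges: 1.9, 1.6, 0.8, 0.2, 0.5, 1.0, 0.4; M̄R̄ = 6.4000 / 7 = 0.9143
LCL = X̄ − 3·M̄R̄/d₂ = 38.9500 − 3 × 0.9143 / 1.128 = 36.5184

36.52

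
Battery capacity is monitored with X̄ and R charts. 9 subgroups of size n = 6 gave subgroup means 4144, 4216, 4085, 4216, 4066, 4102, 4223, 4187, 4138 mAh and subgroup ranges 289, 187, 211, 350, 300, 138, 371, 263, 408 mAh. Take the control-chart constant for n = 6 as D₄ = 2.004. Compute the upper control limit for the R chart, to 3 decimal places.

R̄ = (289 + 187 + 211 + 350 + 300 + 138 + 371 + 263 + 408) / 9 = 2517.0000 / 9 = 279.6667
UCL_R = D₄·R̄ = 2.004 × 279.6667 = 560.4520

560.452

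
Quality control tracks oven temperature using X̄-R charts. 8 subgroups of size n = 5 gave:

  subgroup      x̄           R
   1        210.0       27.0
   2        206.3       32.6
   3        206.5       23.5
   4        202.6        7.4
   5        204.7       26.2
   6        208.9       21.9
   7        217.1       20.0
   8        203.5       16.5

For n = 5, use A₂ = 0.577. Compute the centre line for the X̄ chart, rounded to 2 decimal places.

X̄̄ = (210.0 + 206.3 + 206.5 + 202.6 + 204.7 + 208.9 + 217.1 + 203.5) / 8 = 1659.6000 / 8 = 207.4500
CL = X̄̄ = 207.4500

207.45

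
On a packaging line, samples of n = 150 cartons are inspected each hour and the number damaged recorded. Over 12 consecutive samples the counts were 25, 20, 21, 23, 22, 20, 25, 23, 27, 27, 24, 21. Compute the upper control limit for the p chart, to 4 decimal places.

p̄ = Σdᵢ / (k·n) = 278 / (12 × 150) = 0.15444
UCL = p̄ + 3·√(p̄(1−p̄)/n) = 0.15444 + 3 × √(0.15444×0.84556/150) = 0.15444 + 3 × 0.02951 = 0.24296

0.2430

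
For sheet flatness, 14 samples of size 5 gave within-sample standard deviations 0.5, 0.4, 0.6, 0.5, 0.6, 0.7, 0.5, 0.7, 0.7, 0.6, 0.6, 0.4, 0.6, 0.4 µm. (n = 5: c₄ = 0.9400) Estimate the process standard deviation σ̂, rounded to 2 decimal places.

0.59

s̄ = (0.5 + 0.4 + 0.6 + 0.5 + 0.6 + 0.7 + 0.5 + 0.7 + 0.7 + 0.6 + 0.6 + 0.4 + 0.6 + 0.4) / 14 = 0.5571
σ̂ = s̄ / c₄ = 0.5571 / 0.9400 = 0.5927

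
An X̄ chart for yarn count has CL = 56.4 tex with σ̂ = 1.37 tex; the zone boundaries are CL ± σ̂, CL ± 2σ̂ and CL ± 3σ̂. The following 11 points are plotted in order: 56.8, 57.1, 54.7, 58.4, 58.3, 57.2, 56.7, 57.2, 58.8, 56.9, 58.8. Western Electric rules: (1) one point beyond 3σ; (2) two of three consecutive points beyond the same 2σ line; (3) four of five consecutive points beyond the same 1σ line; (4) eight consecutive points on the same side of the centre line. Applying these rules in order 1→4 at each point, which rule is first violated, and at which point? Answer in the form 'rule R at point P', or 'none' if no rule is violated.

rule 4 at point 11

Zone of each point (C = within 1σ̂, B = 1σ̂–2σ̂, A = 2σ̂–3σ̂, * = beyond 3σ̂; sign = side of CL): 1:+C, 2:+C, 3:-B, 4:+B, 5:+B, 6:+C, 7:+C, 8:+C, 9:+B, 10:+C, 11:+B
Rule 4 (eight consecutive points on the same side of the centre line) is satisfied at point 11.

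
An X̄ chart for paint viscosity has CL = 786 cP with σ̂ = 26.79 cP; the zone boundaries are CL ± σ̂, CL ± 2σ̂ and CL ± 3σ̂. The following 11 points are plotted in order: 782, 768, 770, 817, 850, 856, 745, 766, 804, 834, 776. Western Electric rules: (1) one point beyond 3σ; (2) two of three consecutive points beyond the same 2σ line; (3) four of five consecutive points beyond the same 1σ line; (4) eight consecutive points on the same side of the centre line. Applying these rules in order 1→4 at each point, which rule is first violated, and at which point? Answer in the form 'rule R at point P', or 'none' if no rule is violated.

Zone of each point (C = within 1σ̂, B = 1σ̂–2σ̂, A = 2σ̂–3σ̂, * = beyond 3σ̂; sign = side of CL): 1:-C, 2:-C, 3:-C, 4:+B, 5:+A, 6:+A, 7:-B, 8:-C, 9:+C, 10:+B, 11:-C
Rule 2 (two of three consecutive points beyond the same 2σ limit) is satisfied at point 6.

rule 2 at point 6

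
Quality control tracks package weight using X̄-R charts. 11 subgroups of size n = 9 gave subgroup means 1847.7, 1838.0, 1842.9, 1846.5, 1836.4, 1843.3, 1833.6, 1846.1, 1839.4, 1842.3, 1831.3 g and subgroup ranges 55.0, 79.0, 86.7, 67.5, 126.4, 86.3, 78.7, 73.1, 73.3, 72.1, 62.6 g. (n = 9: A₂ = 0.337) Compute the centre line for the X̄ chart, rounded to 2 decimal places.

X̄̄ = (1847.7 + 1838.0 + 1842.9 + 1846.5 + 1836.4 + 1843.3 + 1833.6 + 1846.1 + 1839.4 + 1842.3 + 1831.3) / 11 = 20247.5000 / 11 = 1840.6818
CL = X̄̄ = 1840.6818

1840.68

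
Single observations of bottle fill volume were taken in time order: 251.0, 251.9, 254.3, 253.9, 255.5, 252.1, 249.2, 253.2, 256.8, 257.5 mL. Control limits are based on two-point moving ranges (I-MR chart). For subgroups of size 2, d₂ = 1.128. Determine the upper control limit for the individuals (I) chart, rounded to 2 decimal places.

259.42

X̄ = (251.0 + 251.9 + 254.3 + 253.9 + 255.5 + 252.1 + 249.2 + 253.2 + 256.8 + 257.5) / 10 = 253.5400
Moving ranges: 0.9, 2.4, 0.4, 1.6, 3.4, 2.9, 4.0, 3.6, 0.7; M̄R̄ = 19.9000 / 9 = 2.2111
UCL = X̄ + 3·M̄R̄/d₂ = 253.5400 + 3 × 2.2111 / 1.128 = 259.4206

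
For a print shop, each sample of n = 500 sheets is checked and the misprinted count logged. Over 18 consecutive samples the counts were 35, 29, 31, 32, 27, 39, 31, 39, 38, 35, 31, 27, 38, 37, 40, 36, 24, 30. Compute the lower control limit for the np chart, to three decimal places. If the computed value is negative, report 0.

p̄ = Σdᵢ / (k·n) = 599 / (18 × 500) = 0.06656
LCL = np̄ − 3·√(np̄(1−p̄)) = 33.2778 − 3 × 5.5734 = 16.5575

16.558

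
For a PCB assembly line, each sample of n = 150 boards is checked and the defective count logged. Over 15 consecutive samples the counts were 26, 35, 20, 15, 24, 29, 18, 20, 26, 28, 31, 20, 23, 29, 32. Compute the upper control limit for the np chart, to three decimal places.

p̄ = Σdᵢ / (k·n) = 376 / (15 × 150) = 0.16711
UCL = np̄ + 3·√(np̄(1−p̄)) = 25.0667 + 3 × √(25.0667×0.83289) = 25.0667 + 3 × 4.5692 = 38.7743

38.774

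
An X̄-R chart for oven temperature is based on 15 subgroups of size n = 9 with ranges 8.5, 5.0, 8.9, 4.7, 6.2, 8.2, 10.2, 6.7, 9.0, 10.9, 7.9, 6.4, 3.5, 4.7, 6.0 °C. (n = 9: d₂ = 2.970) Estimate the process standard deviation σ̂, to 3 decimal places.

2.397

R̄ = (8.5 + 5.0 + 8.9 + 4.7 + 6.2 + 8.2 + 10.2 + 6.7 + 9.0 + 10.9 + 7.9 + 6.4 + 3.5 + 4.7 + 6.0) / 15 = 7.1200
σ̂ = R̄ / d₂ = 7.1200 / 2.970 = 2.3973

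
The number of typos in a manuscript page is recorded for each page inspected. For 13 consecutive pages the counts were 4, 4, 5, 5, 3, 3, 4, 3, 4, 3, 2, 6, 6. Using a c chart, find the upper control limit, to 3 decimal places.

c̄ = (4 + 4 + 5 + 5 + 3 + 3 + 4 + 3 + 4 + 3 + 2 + 6 + 6) / 13 = 52 / 13 = 4.0000
UCL = c̄ + 3√c̄ = 4.0000 + 3 × √4.0000 = 4.0000 + 3 × 2.0000 = 10.0000

10.000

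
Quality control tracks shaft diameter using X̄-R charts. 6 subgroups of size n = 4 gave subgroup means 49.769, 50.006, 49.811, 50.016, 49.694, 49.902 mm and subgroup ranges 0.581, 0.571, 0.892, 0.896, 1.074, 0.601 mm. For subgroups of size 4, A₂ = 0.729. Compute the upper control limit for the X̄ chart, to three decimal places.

50.427

X̄̄ = (49.769 + 50.006 + 49.811 + 50.016 + 49.694 + 49.902) / 6 = 299.1980 / 6 = 49.8663
R̄ = (0.581 + 0.571 + 0.892 + 0.896 + 1.074 + 0.601) / 6 = 4.6150 / 6 = 0.7692
UCL = X̄̄ + A₂·R̄ = 49.8663 + 0.729 × 0.7692 = 50.4271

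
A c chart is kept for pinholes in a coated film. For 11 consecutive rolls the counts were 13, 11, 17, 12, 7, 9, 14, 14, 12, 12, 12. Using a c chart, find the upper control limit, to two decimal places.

22.52

c̄ = (13 + 11 + 17 + 12 + 7 + 9 + 14 + 14 + 12 + 12 + 12) / 11 = 133 / 11 = 12.0909
UCL = c̄ + 3√c̄ = 12.0909 + 3 × √12.0909 = 12.0909 + 3 × 3.4772 = 22.5225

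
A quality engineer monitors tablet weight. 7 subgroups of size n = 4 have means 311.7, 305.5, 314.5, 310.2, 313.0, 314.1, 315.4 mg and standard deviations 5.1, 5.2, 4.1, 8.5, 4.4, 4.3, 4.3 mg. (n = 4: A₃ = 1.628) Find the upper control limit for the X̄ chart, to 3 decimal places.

320.406

X̄̄ = (311.7 + 305.5 + 314.5 + 310.2 + 313.0 + 314.1 + 315.4) / 7 = 312.0571
s̄ = (5.1 + 5.2 + 4.1 + 8.5 + 4.4 + 4.3 + 4.3) / 7 = 5.1286
UCL = X̄̄ + A₃·s̄ = 312.0571 + 1.628 × 5.1286 = 320.4065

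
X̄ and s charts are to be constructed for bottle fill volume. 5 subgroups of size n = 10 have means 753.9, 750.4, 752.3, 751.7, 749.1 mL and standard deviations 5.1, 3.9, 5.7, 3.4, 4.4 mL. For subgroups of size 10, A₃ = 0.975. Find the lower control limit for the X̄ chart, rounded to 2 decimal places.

747.09

X̄̄ = (753.9 + 750.4 + 752.3 + 751.7 + 749.1) / 5 = 751.4800
s̄ = (5.1 + 3.9 + 5.7 + 3.4 + 4.4) / 5 = 4.5000
LCL = X̄̄ − A₃·s̄ = 751.4800 − 0.975 × 4.5000 = 747.0925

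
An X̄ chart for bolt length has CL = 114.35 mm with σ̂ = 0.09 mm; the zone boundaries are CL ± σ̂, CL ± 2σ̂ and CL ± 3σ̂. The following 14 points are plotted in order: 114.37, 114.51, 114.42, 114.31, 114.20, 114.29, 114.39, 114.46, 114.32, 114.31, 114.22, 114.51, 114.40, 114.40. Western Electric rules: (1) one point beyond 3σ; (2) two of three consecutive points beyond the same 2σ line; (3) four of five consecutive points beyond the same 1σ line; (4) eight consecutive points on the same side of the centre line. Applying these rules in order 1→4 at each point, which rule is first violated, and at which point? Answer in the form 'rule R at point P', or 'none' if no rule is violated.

none

Zone of each point (C = within 1σ̂, B = 1σ̂–2σ̂, A = 2σ̂–3σ̂, * = beyond 3σ̂; sign = side of CL): 1:+C, 2:+B, 3:+C, 4:-C, 5:-B, 6:-C, 7:+C, 8:+B, 9:-C, 10:-C, 11:-B, 12:+B, 13:+C, 14:+C
No rule fires across all 14 points.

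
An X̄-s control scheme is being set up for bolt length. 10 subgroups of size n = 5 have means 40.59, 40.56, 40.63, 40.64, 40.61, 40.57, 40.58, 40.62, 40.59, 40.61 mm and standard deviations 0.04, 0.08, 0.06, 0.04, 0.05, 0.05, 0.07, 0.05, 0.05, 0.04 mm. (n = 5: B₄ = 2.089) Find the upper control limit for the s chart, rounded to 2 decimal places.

s̄ = (0.04 + 0.08 + 0.06 + 0.04 + 0.05 + 0.05 + 0.07 + 0.05 + 0.05 + 0.04) / 10 = 0.0530
UCL_s = B₄·s̄ = 2.089 × 0.0530 = 0.1107

0.11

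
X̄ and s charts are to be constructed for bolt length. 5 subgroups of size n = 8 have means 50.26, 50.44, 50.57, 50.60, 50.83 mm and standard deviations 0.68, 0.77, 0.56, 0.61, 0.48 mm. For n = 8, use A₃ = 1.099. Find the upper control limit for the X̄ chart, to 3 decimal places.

X̄̄ = (50.26 + 50.44 + 50.57 + 50.60 + 50.83) / 5 = 50.5400
s̄ = (0.68 + 0.77 + 0.56 + 0.61 + 0.48) / 5 = 0.6200
UCL = X̄̄ + A₃·s̄ = 50.5400 + 1.099 × 0.6200 = 51.2214

51.221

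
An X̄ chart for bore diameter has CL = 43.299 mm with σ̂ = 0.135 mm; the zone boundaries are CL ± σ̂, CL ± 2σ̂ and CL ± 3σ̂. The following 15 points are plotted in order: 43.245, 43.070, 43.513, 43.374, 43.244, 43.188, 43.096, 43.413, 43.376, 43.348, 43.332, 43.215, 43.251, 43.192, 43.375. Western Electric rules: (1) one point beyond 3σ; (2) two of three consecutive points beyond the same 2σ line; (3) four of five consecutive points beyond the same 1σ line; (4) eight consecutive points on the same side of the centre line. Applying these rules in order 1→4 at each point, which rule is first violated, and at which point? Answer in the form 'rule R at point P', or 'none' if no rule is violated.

Zone of each point (C = within 1σ̂, B = 1σ̂–2σ̂, A = 2σ̂–3σ̂, * = beyond 3σ̂; sign = side of CL): 1:-C, 2:-B, 3:+B, 4:+C, 5:-C, 6:-C, 7:-B, 8:+C, 9:+C, 10:+C, 11:+C, 12:-C, 13:-C, 14:-C, 15:+C
No rule fires across all 15 points.

none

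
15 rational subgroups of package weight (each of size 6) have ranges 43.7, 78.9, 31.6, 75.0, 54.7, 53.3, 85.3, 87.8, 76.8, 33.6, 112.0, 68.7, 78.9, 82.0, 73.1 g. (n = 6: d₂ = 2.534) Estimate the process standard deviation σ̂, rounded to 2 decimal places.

R̄ = (43.7 + 78.9 + 31.6 + 75.0 + 54.7 + 53.3 + 85.3 + 87.8 + 76.8 + 33.6 + 112.0 + 68.7 + 78.9 + 82.0 + 73.1) / 15 = 69.0267
σ̂ = R̄ / d₂ = 69.0267 / 2.534 = 27.2402

27.24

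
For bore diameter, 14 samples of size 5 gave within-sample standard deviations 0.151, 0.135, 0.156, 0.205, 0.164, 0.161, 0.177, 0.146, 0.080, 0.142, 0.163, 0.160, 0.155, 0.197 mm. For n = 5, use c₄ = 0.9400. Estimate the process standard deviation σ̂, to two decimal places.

s̄ = (0.151 + 0.135 + 0.156 + 0.205 + 0.164 + 0.161 + 0.177 + 0.146 + 0.080 + 0.142 + 0.163 + 0.160 + 0.155 + 0.197) / 14 = 0.1566
σ̂ = s̄ / c₄ = 0.1566 / 0.9400 = 0.1666

0.17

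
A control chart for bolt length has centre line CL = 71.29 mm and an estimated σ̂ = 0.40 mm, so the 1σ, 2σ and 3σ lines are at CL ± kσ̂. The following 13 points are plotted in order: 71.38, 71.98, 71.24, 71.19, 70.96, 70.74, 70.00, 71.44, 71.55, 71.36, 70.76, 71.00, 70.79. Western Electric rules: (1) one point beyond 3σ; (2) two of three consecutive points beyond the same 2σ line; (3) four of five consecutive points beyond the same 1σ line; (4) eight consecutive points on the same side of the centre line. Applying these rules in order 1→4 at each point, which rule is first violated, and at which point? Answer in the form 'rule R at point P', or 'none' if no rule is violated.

Zone of each point (C = within 1σ̂, B = 1σ̂–2σ̂, A = 2σ̂–3σ̂, * = beyond 3σ̂; sign = side of CL): 1:+C, 2:+B, 3:-C, 4:-C, 5:-C, 6:-B, 7:-*, 8:+C, 9:+C, 10:+C, 11:-B, 12:-C, 13:-B
Rule 1 (one point beyond the 3σ limits) is satisfied at point 7.

rule 1 at point 7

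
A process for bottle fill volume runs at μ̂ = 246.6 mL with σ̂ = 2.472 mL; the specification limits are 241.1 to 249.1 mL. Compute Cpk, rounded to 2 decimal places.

Cpu = (USL − μ̂) / (3σ̂) = (249.1 − 246.6) / (3 × 2.472) = 0.3371; Cpl = (μ̂ − LSL) / (3σ̂) = (246.6 − 241.1) / (3 × 2.472) = 0.7416; Cpk = min(Cpu, Cpl) = 0.3371

0.34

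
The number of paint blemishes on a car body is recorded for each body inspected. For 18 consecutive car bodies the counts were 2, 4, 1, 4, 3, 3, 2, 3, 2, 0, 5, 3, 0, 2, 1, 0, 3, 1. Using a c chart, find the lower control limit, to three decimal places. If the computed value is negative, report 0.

0.000

c̄ = (2 + 4 + 1 + 4 + 3 + 3 + 2 + 3 + 2 + 0 + 5 + 3 + 0 + 2 + 1 + 0 + 3 + 1) / 18 = 39 / 18 = 2.1667
LCL = c̄ − 3√c̄ = 2.1667 − 3 × 1.4720 = -2.2492 → 0 (cannot be negative)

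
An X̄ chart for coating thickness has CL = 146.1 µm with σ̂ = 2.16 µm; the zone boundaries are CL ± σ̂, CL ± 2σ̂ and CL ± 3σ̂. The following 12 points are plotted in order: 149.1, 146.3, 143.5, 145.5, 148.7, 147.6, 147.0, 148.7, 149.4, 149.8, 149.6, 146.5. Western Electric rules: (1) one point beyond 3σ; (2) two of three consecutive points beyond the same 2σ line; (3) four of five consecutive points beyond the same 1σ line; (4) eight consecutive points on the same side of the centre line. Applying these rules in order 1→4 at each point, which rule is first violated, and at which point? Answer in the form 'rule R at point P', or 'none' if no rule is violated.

Zone of each point (C = within 1σ̂, B = 1σ̂–2σ̂, A = 2σ̂–3σ̂, * = beyond 3σ̂; sign = side of CL): 1:+B, 2:+C, 3:-B, 4:-C, 5:+B, 6:+C, 7:+C, 8:+B, 9:+B, 10:+B, 11:+B, 12:+C
Rule 3 (four of five consecutive points beyond the same 1σ limit) is satisfied at point 11.

rule 3 at point 11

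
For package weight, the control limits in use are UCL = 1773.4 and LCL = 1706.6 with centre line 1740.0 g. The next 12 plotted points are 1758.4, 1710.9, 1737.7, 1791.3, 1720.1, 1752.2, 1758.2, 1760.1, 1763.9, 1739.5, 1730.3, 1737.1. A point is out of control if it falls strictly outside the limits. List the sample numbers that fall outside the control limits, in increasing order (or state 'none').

4

Compare each point to [1706.6, 1773.4]: sample 4 = 1791.3 > UCL.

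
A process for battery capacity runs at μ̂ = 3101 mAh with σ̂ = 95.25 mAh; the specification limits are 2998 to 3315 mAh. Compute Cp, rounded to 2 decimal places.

0.55

Cp = (USL − LSL) / (6σ̂) = (3315 − 2998) / (6 × 95.25) = 317.0000 / 571.5000 = 0.5547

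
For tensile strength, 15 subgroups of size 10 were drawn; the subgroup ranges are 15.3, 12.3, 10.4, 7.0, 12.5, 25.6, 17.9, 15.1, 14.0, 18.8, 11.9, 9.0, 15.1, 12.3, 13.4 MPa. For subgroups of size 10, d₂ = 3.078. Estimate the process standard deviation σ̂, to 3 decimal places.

4.561

R̄ = (15.3 + 12.3 + 10.4 + 7.0 + 12.5 + 25.6 + 17.9 + 15.1 + 14.0 + 18.8 + 11.9 + 9.0 + 15.1 + 12.3 + 13.4) / 15 = 14.0400
σ̂ = R̄ / d₂ = 14.0400 / 3.078 = 4.5614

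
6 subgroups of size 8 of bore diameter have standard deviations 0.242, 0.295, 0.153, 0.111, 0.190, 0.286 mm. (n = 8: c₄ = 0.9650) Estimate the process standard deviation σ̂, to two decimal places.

s̄ = (0.242 + 0.295 + 0.153 + 0.111 + 0.190 + 0.286) / 6 = 0.2128
σ̂ = s̄ / c₄ = 0.2128 / 0.9650 = 0.2206

0.22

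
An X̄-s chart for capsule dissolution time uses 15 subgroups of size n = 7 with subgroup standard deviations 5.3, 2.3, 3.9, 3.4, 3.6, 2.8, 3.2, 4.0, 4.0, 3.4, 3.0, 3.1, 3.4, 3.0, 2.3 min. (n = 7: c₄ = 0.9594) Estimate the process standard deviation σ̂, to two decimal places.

s̄ = (5.3 + 2.3 + 3.9 + 3.4 + 3.6 + 2.8 + 3.2 + 4.0 + 4.0 + 3.4 + 3.0 + 3.1 + 3.4 + 3.0 + 2.3) / 15 = 3.3800
σ̂ = s̄ / c₄ = 3.3800 / 0.9594 = 3.5230

3.52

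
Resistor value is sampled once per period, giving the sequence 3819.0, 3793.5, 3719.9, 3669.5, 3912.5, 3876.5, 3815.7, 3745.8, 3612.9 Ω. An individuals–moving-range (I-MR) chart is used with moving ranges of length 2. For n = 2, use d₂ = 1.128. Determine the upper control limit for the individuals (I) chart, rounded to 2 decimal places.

X̄ = (3819.0 + 3793.5 + 3719.9 + 3669.5 + 3912.5 + 3876.5 + 3815.7 + 3745.8 + 3612.9) / 9 = 3773.9222
Moving ranges: 25.5, 73.6, 50.4, 243.0, 36.0, 60.8, 69.9, 132.9; M̄R̄ = 692.1000 / 8 = 86.5125
UCL = X̄ + 3·M̄R̄/d₂ = 3773.9222 + 3 × 86.5125 / 1.128 = 4004.0087

4004.01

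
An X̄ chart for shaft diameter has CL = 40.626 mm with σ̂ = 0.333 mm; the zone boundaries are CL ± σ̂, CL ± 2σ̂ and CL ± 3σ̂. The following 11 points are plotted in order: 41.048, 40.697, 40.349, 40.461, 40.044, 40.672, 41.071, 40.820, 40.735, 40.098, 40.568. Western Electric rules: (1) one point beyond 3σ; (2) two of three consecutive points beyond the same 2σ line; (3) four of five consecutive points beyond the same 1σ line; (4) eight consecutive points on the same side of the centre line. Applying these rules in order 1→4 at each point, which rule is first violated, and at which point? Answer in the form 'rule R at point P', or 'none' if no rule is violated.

Zone of each point (C = within 1σ̂, B = 1σ̂–2σ̂, A = 2σ̂–3σ̂, * = beyond 3σ̂; sign = side of CL): 1:+B, 2:+C, 3:-C, 4:-C, 5:-B, 6:+C, 7:+B, 8:+C, 9:+C, 10:-B, 11:-C
No rule fires across all 11 points.

none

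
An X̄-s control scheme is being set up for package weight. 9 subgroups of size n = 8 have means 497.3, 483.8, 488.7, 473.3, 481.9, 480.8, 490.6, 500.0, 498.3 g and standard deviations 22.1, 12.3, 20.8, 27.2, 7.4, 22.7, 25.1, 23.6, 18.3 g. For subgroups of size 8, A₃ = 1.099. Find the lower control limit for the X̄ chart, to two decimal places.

X̄̄ = (497.3 + 483.8 + 488.7 + 473.3 + 481.9 + 480.8 + 490.6 + 500.0 + 498.3) / 9 = 488.3000
s̄ = (22.1 + 12.3 + 20.8 + 27.2 + 7.4 + 22.7 + 25.1 + 23.6 + 18.3) / 9 = 19.9444
LCL = X̄̄ − A₃·s̄ = 488.3000 − 1.099 × 19.9444 = 466.3811

466.38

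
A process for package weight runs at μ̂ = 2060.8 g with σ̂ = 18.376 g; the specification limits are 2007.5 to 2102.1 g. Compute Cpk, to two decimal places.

0.75

Cpu = (USL − μ̂) / (3σ̂) = (2102.1 − 2060.8) / (3 × 18.376) = 0.7492; Cpl = (μ̂ − LSL) / (3σ̂) = (2060.8 − 2007.5) / (3 × 18.376) = 0.9668; Cpk = min(Cpu, Cpl) = 0.7492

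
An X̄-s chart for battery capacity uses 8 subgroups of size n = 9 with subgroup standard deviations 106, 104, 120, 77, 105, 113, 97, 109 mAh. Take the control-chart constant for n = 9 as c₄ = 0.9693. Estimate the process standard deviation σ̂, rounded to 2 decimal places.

s̄ = (106 + 104 + 120 + 77 + 105 + 113 + 97 + 109) / 8 = 103.8750
σ̂ = s̄ / c₄ = 103.8750 / 0.9693 = 107.1650

107.16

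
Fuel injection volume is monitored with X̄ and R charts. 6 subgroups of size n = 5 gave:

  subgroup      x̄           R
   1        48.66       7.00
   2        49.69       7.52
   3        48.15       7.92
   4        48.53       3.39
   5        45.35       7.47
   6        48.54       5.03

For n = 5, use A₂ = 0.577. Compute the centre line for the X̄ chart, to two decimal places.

48.15

X̄̄ = (48.66 + 49.69 + 48.15 + 48.53 + 45.35 + 48.54) / 6 = 288.9200 / 6 = 48.1533
CL = X̄̄ = 48.1533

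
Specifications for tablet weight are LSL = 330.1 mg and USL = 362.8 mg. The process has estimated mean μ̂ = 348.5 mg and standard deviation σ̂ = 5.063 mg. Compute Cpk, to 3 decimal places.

Cpu = (USL − μ̂) / (3σ̂) = (362.8 − 348.5) / (3 × 5.063) = 0.9415; Cpl = (μ̂ − LSL) / (3σ̂) = (348.5 − 330.1) / (3 × 5.063) = 1.2114; Cpk = min(Cpu, Cpl) = 0.9415

0.941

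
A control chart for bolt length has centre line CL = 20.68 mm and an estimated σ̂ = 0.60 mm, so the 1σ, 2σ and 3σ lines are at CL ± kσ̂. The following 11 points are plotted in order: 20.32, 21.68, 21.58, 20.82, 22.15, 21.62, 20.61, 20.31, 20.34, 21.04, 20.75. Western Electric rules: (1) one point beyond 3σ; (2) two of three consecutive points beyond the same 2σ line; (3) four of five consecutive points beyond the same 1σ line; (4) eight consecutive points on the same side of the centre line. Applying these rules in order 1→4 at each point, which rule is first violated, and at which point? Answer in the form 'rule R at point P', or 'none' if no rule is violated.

rule 3 at point 6

Zone of each point (C = within 1σ̂, B = 1σ̂–2σ̂, A = 2σ̂–3σ̂, * = beyond 3σ̂; sign = side of CL): 1:-C, 2:+B, 3:+B, 4:+C, 5:+A, 6:+B, 7:-C, 8:-C, 9:-C, 10:+C, 11:+C
Rule 3 (four of five consecutive points beyond the same 1σ limit) is satisfied at point 6.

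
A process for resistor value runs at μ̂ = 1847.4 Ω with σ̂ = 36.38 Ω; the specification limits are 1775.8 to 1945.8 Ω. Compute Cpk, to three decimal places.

Cpu = (USL − μ̂) / (3σ̂) = (1945.8 − 1847.4) / (3 × 36.38) = 0.9016; Cpl = (μ̂ − LSL) / (3σ̂) = (1847.4 − 1775.8) / (3 × 36.38) = 0.6560; Cpk = min(Cpu, Cpl) = 0.6560

0.656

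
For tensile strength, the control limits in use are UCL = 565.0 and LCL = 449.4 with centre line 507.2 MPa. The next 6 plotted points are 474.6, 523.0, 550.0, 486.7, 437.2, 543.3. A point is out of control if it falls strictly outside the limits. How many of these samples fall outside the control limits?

1

Compare each point to [449.4, 565.0]: sample 5 = 437.2 < LCL.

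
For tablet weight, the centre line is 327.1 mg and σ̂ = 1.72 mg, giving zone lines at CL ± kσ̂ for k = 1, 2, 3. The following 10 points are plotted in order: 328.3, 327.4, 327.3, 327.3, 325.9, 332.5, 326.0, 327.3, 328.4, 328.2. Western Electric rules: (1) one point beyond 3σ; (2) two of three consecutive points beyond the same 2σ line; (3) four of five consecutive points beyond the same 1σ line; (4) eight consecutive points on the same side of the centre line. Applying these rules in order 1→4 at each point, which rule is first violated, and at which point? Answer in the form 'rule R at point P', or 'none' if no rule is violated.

rule 1 at point 6

Zone of each point (C = within 1σ̂, B = 1σ̂–2σ̂, A = 2σ̂–3σ̂, * = beyond 3σ̂; sign = side of CL): 1:+C, 2:+C, 3:+C, 4:+C, 5:-C, 6:+*, 7:-C, 8:+C, 9:+C, 10:+C
Rule 1 (one point beyond the 3σ limits) is satisfied at point 6.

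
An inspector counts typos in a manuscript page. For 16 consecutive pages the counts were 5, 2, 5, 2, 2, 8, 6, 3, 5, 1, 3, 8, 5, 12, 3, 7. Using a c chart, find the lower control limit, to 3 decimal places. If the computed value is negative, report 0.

c̄ = (5 + 2 + 5 + 2 + 2 + 8 + 6 + 3 + 5 + 1 + 3 + 8 + 5 + 12 + 3 + 7) / 16 = 77 / 16 = 4.8125
LCL = c̄ − 3√c̄ = 4.8125 − 3 × 2.1937 = -1.7687 → 0 (cannot be negative)

0.000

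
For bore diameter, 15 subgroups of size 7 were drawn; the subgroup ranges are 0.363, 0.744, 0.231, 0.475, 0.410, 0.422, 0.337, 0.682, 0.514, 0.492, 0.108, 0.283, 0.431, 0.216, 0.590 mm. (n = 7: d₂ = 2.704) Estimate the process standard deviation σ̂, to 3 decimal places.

R̄ = (0.363 + 0.744 + 0.231 + 0.475 + 0.410 + 0.422 + 0.337 + 0.682 + 0.514 + 0.492 + 0.108 + 0.283 + 0.431 + 0.216 + 0.590) / 15 = 0.4199
σ̂ = R̄ / d₂ = 0.4199 / 2.704 = 0.1553

0.155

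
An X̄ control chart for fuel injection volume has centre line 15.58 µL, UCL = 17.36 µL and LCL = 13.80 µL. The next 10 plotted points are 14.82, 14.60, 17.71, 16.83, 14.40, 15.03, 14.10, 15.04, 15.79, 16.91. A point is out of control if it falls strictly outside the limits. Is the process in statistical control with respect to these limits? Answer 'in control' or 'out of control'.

Compare each point to [13.80, 17.36]: sample 3 = 17.71 > UCL.

out of control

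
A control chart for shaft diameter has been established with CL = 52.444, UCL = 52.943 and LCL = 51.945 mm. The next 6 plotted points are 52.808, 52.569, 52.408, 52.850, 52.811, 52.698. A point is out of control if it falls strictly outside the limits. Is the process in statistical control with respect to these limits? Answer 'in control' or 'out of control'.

in control

All 6 points lie within [51.945, 52.943].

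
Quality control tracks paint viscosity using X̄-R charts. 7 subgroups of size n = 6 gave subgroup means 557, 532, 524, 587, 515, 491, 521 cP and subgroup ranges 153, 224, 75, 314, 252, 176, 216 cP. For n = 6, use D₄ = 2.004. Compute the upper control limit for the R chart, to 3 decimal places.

403.663

R̄ = (153 + 224 + 75 + 314 + 252 + 176 + 216) / 7 = 1410.0000 / 7 = 201.4286
UCL_R = D₄·R̄ = 2.004 × 201.4286 = 403.6629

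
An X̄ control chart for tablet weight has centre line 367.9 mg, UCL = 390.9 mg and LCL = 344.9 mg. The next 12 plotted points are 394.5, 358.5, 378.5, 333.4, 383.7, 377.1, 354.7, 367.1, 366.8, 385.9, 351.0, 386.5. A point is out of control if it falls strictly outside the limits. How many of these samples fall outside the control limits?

Compare each point to [344.9, 390.9]: sample 1 = 394.5 > UCL; sample 4 = 333.4 < LCL.

2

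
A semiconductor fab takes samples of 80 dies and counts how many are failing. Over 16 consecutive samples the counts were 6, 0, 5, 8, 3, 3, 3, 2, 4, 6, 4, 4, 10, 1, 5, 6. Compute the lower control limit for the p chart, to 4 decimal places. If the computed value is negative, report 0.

0.0000

p̄ = Σdᵢ / (k·n) = 70 / (16 × 80) = 0.05469
LCL = p̄ − 3·√(p̄(1−p̄)/n) = 0.05469 − 3 × 0.02542 = -0.02157 → 0 (negative, so LCL = 0)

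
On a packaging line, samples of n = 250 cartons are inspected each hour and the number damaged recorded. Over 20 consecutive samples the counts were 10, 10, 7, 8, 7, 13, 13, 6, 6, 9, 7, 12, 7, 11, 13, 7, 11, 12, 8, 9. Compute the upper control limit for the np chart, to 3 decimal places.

p̄ = Σdᵢ / (k·n) = 186 / (20 × 250) = 0.03720
UCL = np̄ + 3·√(np̄(1−p̄)) = 9.3000 + 3 × √(9.3000×0.96280) = 9.3000 + 3 × 2.9923 = 18.2770

18.277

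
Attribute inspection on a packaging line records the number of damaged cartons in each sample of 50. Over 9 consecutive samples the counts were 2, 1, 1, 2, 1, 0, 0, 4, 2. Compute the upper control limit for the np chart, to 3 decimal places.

p̄ = Σdᵢ / (k·n) = 13 / (9 × 50) = 0.02889
UCL = np̄ + 3·√(np̄(1−p̄)) = 1.4444 + 3 × √(1.4444×0.97111) = 1.4444 + 3 × 1.1844 = 4.9975

4.998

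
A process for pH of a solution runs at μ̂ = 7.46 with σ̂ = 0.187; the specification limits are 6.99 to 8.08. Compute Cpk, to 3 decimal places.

0.838

Cpu = (USL − μ̂) / (3σ̂) = (8.08 − 7.46) / (3 × 0.187) = 1.1052; Cpl = (μ̂ − LSL) / (3σ̂) = (7.46 − 6.99) / (3 × 0.187) = 0.8378; Cpk = min(Cpu, Cpl) = 0.8378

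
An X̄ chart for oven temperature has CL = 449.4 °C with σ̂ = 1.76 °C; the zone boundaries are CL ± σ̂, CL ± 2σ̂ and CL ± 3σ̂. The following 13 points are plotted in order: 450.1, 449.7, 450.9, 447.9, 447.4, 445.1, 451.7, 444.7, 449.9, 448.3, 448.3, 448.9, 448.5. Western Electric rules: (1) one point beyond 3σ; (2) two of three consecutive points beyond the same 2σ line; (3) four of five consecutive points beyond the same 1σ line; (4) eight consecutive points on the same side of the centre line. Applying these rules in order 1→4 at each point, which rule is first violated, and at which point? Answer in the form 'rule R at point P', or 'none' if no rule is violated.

rule 2 at point 8

Zone of each point (C = within 1σ̂, B = 1σ̂–2σ̂, A = 2σ̂–3σ̂, * = beyond 3σ̂; sign = side of CL): 1:+C, 2:+C, 3:+C, 4:-C, 5:-B, 6:-A, 7:+B, 8:-A, 9:+C, 10:-C, 11:-C, 12:-C, 13:-C
Rule 2 (two of three consecutive points beyond the same 2σ limit) is satisfied at point 8.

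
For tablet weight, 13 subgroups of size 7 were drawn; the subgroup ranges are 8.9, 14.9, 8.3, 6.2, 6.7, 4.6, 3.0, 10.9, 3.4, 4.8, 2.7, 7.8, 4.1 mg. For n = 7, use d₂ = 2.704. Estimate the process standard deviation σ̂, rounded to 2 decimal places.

2.46

R̄ = (8.9 + 14.9 + 8.3 + 6.2 + 6.7 + 4.6 + 3.0 + 10.9 + 3.4 + 4.8 + 2.7 + 7.8 + 4.1) / 13 = 6.6385
σ̂ = R̄ / d₂ = 6.6385 / 2.704 = 2.4551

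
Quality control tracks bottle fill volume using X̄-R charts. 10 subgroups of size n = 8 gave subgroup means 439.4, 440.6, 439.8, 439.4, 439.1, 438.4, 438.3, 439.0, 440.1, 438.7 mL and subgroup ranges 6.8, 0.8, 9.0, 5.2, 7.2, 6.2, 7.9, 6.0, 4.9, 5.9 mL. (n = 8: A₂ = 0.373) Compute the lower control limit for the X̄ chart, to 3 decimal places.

X̄̄ = (439.4 + 440.6 + 439.8 + 439.4 + 439.1 + 438.4 + 438.3 + 439.0 + 440.1 + 438.7) / 10 = 4392.8000 / 10 = 439.2800
R̄ = (6.8 + 0.8 + 9.0 + 5.2 + 7.2 + 6.2 + 7.9 + 6.0 + 4.9 + 5.9) / 10 = 59.9000 / 10 = 5.9900
LCL = X̄̄ − A₂·R̄ = 439.2800 − 0.373 × 5.9900 = 437.0457

437.046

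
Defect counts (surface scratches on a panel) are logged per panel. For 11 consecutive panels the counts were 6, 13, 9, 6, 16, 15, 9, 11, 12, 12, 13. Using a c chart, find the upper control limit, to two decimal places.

c̄ = (6 + 13 + 9 + 6 + 16 + 15 + 9 + 11 + 12 + 12 + 13) / 11 = 122 / 11 = 11.0909
UCL = c̄ + 3√c̄ = 11.0909 + 3 × √11.0909 = 11.0909 + 3 × 3.3303 = 21.0818

21.08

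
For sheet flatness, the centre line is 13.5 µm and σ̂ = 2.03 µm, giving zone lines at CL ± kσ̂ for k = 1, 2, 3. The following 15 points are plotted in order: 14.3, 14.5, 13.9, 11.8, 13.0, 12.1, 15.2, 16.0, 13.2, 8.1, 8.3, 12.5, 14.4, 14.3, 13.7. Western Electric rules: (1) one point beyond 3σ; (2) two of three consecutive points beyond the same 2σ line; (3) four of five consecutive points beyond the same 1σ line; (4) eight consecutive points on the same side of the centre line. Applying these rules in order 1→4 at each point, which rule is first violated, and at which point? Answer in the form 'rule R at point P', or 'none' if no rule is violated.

rule 2 at point 11

Zone of each point (C = within 1σ̂, B = 1σ̂–2σ̂, A = 2σ̂–3σ̂, * = beyond 3σ̂; sign = side of CL): 1:+C, 2:+C, 3:+C, 4:-C, 5:-C, 6:-C, 7:+C, 8:+B, 9:-C, 10:-A, 11:-A, 12:-C, 13:+C, 14:+C, 15:+C
Rule 2 (two of three consecutive points beyond the same 2σ limit) is satisfied at point 11.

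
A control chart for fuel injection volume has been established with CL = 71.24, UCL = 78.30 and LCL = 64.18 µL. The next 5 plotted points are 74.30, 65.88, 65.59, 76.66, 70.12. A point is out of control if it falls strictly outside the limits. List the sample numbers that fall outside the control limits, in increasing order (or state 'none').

All 5 points lie within [64.18, 78.30].

none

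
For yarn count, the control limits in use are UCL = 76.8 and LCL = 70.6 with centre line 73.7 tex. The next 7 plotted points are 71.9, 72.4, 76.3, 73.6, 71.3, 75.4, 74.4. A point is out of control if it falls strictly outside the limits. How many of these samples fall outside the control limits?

0

All 7 points lie within [70.6, 76.8].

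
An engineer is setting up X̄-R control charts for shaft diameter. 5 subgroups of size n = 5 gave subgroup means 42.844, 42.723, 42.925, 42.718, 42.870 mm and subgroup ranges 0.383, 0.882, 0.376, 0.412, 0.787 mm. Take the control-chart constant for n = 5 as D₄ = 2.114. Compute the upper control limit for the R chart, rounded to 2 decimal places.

1.20

R̄ = (0.383 + 0.882 + 0.376 + 0.412 + 0.787) / 5 = 2.8400 / 5 = 0.5680
UCL_R = D₄·R̄ = 2.114 × 0.5680 = 1.2008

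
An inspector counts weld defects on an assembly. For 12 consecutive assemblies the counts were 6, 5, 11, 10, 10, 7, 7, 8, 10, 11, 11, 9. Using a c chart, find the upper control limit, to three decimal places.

17.624

c̄ = (6 + 5 + 11 + 10 + 10 + 7 + 7 + 8 + 10 + 11 + 11 + 9) / 12 = 105 / 12 = 8.7500
UCL = c̄ + 3√c̄ = 8.7500 + 3 × √8.7500 = 8.7500 + 3 × 2.9580 = 17.6241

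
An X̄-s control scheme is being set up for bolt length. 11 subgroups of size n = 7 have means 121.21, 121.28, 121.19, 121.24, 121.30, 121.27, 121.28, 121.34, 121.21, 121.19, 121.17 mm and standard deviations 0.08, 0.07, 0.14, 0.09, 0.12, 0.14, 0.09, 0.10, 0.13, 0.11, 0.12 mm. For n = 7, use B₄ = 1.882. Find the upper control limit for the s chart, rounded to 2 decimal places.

s̄ = (0.08 + 0.07 + 0.14 + 0.09 + 0.12 + 0.14 + 0.09 + 0.10 + 0.13 + 0.11 + 0.12) / 11 = 0.1082
UCL_s = B₄·s̄ = 1.882 × 0.1082 = 0.2036

0.20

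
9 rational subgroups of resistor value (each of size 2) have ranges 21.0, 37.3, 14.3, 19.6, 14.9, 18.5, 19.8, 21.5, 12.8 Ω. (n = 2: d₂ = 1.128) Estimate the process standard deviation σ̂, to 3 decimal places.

R̄ = (21.0 + 37.3 + 14.3 + 19.6 + 14.9 + 18.5 + 19.8 + 21.5 + 12.8) / 9 = 19.9667
σ̂ = R̄ / d₂ = 19.9667 / 1.128 = 17.7009

17.701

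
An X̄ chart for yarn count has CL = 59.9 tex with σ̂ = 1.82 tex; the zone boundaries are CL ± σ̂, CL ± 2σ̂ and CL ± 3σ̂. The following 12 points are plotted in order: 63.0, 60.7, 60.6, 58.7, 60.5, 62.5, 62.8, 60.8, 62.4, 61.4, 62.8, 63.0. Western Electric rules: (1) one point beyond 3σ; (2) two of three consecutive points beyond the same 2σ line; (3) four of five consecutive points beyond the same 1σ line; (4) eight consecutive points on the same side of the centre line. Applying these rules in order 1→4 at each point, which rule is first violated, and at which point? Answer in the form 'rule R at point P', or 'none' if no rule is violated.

rule 4 at point 12

Zone of each point (C = within 1σ̂, B = 1σ̂–2σ̂, A = 2σ̂–3σ̂, * = beyond 3σ̂; sign = side of CL): 1:+B, 2:+C, 3:+C, 4:-C, 5:+C, 6:+B, 7:+B, 8:+C, 9:+B, 10:+C, 11:+B, 12:+B
Rule 4 (eight consecutive points on the same side of the centre line) is satisfied at point 12.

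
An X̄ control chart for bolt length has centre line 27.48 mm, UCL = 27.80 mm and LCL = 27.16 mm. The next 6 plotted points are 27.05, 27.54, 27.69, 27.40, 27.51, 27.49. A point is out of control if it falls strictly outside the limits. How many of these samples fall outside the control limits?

Compare each point to [27.16, 27.80]: sample 1 = 27.05 < LCL.

1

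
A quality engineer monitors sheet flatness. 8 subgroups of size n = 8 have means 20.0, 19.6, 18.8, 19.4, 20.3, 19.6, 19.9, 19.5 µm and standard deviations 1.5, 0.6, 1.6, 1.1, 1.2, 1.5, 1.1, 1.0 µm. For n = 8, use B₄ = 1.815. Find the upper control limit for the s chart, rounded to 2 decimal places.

s̄ = (1.5 + 0.6 + 1.6 + 1.1 + 1.2 + 1.5 + 1.1 + 1.0) / 8 = 1.2000
UCL_s = B₄·s̄ = 1.815 × 1.2000 = 2.1780

2.18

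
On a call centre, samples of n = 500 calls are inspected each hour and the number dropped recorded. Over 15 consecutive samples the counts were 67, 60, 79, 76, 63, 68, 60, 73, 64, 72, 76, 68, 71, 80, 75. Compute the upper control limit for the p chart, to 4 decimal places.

0.1869

p̄ = Σdᵢ / (k·n) = 1052 / (15 × 500) = 0.14027
UCL = p̄ + 3·√(p̄(1−p̄)/n) = 0.14027 + 3 × √(0.14027×0.85973/500) = 0.14027 + 3 × 0.01553 = 0.18686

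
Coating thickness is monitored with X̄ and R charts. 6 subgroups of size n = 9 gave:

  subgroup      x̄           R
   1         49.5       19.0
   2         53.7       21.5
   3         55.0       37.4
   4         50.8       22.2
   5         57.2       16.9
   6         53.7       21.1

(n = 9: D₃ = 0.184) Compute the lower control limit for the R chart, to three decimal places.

R̄ = (19.0 + 21.5 + 37.4 + 22.2 + 16.9 + 21.1) / 6 = 138.1000 / 6 = 23.0167
LCL_R = D₃·R̄ = 0.184 × 23.0167 = 4.2351

4.235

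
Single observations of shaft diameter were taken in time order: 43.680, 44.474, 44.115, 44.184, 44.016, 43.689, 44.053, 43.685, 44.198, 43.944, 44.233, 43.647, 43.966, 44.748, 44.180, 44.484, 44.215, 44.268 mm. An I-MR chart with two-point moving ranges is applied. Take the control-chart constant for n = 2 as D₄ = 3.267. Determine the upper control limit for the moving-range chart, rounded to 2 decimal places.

Moving ranges: 0.794, 0.359, 0.069, 0.168, 0.327, 0.364, 0.368, 0.513, 0.254, 0.289, 0.586, 0.319, 0.782, 0.568, 0.304, 0.269, 0.053; M̄R̄ = 6.3860 / 17 = 0.3756
UCL_MR = D₄·M̄R̄ = 3.267 × 0.3756 = 1.2272

1.23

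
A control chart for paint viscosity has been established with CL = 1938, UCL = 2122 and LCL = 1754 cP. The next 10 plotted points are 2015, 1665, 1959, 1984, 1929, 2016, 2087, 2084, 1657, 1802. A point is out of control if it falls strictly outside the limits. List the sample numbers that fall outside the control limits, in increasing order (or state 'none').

2, 9

Compare each point to [1754, 2122]: sample 2 = 1665 < LCL; sample 9 = 1657 < LCL.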